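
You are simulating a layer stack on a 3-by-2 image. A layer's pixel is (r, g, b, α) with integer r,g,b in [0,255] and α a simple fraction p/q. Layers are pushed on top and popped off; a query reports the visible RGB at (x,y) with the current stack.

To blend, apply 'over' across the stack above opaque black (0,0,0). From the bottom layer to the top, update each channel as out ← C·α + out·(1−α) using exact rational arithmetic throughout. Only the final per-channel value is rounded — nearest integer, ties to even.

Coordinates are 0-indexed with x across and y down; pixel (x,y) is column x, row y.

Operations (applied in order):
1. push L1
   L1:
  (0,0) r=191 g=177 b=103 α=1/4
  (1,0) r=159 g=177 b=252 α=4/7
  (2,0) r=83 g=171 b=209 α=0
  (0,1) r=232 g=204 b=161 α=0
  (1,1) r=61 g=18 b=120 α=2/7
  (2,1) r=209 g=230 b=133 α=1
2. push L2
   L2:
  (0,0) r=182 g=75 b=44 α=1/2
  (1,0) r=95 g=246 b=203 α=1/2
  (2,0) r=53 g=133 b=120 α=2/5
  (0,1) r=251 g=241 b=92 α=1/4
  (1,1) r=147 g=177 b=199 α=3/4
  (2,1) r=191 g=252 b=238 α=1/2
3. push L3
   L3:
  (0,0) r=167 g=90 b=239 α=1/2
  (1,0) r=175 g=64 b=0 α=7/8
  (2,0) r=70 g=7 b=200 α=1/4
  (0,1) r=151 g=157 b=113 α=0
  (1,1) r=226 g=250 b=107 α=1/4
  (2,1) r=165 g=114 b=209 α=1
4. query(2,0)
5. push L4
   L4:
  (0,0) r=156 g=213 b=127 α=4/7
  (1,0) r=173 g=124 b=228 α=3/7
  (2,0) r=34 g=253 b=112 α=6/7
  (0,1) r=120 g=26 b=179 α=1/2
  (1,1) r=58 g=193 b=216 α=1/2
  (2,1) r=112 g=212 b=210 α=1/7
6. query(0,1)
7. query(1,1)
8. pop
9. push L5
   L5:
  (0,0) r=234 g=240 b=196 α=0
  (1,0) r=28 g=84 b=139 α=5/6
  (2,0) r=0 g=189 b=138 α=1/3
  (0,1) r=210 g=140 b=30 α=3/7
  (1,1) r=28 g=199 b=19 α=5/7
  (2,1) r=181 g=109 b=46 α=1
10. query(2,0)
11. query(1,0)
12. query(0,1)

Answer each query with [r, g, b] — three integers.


(2,0) stack=L1,L2,L3; from [0,0,0]:
after L1 α=0: [0, 0, 0]
after L2 α=2/5: [106/5, 266/5, 48]
after L3 α=1/4: [167/5, 833/20, 86]
rounded: [33, 42, 86]

query (0,1) [L1,L2,L3,L4] — begin 0,0,0
L1 α=0: [0, 0, 0]
L2 α=1/4: [251/4, 241/4, 23]
L3 α=0: [251/4, 241/4, 23]
L4 α=1/2: [731/8, 345/8, 101]
rounded: [91, 43, 101]

query (1,1) [L1,L2,L3,L4] — begin 0,0,0
L1 α=2/7: [122/7, 36/7, 240/7]
L2 α=3/4: [3209/28, 3753/28, 4419/28]
L3 α=1/4: [15955/112, 18259/112, 16253/112]
L4 α=1/2: [22451/224, 39875/224, 40445/224]
= [100, 178, 181]

at x=2,y=0 over L1,L2,L3,L5:
L1 α=0: [0, 0, 0]
L2 α=2/5: [106/5, 266/5, 48]
L3 α=1/4: [167/5, 833/20, 86]
L5 α=1/3: [334/15, 2723/30, 310/3]
rounded: [22, 91, 103]

query (1,0) [L1,L2,L3,L5] — begin 0,0,0
after L1 α=4/7: [636/7, 708/7, 144]
after L2 α=1/2: [1301/14, 1215/7, 347/2]
after L3 α=7/8: [18451/112, 4351/56, 347/16]
after L5 α=5/6: [11377/224, 27871/336, 11467/96]
→ [51, 83, 119]

query (0,1) [L1,L2,L3,L5] — begin 0,0,0
L1 α=0: [0, 0, 0]
L2 α=1/4: [251/4, 241/4, 23]
L3 α=0: [251/4, 241/4, 23]
L5 α=3/7: [881/7, 661/7, 26]
rounded: [126, 94, 26]


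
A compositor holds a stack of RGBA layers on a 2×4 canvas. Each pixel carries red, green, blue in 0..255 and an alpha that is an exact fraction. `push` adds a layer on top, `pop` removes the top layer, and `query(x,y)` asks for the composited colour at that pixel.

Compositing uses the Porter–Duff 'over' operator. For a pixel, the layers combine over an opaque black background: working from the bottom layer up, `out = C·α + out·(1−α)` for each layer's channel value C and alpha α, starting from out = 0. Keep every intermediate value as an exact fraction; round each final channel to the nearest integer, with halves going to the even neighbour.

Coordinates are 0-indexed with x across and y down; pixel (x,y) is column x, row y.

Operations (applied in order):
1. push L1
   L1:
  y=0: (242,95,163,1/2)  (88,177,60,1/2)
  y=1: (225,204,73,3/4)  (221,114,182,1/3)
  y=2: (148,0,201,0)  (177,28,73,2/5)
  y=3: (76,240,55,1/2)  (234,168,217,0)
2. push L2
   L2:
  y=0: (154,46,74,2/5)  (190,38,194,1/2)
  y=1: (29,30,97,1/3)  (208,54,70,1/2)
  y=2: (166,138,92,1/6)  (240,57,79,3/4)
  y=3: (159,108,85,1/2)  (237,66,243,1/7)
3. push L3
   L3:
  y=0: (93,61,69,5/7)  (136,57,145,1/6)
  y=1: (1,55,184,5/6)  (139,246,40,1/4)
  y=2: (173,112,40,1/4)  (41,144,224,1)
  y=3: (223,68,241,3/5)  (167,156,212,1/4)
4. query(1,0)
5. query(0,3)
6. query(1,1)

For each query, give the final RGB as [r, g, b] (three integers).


(1,0) stack=L1,L2,L3; from [0,0,0]:
L1 α=1/2: [44, 177/2, 30]
L2 α=1/2: [117, 253/4, 112]
L3 α=1/6: [721/6, 1493/24, 235/2]
= [120, 62, 118]

at x=0,y=3 over L1,L2,L3:
L1 α=1/2: [38, 120, 55/2]
L2 α=1/2: [197/2, 114, 225/4]
L3 α=3/5: [866/5, 432/5, 1671/10]
→ [173, 86, 167]

(1,1) stack=L1,L2,L3; from [0,0,0]:
after L1 α=1/3: [221/3, 38, 182/3]
after L2 α=1/2: [845/6, 46, 196/3]
after L3 α=1/4: [1123/8, 96, 59]
rounded: [140, 96, 59]


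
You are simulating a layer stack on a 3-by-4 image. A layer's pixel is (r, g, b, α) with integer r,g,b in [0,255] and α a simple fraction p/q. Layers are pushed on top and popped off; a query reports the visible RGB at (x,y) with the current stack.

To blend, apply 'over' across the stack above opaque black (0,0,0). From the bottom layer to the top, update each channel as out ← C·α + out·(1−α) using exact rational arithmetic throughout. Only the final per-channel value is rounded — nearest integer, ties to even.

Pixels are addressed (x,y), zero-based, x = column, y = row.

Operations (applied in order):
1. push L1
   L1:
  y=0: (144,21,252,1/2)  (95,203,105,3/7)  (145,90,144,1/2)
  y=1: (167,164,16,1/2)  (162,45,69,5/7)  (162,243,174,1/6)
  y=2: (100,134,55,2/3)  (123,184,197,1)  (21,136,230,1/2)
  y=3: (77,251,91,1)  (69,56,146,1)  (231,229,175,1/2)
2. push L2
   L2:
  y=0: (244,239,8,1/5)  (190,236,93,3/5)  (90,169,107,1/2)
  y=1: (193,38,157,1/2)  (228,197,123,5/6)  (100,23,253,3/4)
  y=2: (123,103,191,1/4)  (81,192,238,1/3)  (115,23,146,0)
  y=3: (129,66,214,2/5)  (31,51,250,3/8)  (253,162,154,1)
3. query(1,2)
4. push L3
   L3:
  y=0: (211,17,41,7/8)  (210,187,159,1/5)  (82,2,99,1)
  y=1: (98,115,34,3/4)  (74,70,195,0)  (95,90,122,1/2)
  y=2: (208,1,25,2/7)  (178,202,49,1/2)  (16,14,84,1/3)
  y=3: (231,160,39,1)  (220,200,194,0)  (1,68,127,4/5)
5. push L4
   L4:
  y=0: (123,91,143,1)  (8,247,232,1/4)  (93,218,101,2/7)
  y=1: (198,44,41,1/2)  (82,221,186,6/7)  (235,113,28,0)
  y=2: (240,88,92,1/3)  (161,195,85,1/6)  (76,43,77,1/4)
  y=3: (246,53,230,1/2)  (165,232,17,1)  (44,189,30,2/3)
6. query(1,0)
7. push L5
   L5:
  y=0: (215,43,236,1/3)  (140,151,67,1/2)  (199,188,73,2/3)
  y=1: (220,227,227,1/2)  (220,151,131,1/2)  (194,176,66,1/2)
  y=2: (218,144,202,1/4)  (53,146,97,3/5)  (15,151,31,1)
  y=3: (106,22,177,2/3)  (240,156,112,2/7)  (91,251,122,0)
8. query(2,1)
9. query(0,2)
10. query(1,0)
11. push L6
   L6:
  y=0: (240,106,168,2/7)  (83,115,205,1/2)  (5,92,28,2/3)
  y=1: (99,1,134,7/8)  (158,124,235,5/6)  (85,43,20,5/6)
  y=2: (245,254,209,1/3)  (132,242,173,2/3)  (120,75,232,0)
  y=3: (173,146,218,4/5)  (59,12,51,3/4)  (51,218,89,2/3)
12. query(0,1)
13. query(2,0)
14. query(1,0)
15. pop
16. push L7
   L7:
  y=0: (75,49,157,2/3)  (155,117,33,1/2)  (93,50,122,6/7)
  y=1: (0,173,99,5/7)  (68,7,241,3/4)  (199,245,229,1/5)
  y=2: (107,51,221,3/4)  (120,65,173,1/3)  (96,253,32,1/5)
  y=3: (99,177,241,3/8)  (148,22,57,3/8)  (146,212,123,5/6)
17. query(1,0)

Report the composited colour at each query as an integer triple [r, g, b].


query (1,2) [L1,L2] — begin 0,0,0
L1 α=1: [123, 184, 197]
L2 α=1/3: [109, 560/3, 632/3]
→ [109, 187, 211]

(1,0) stack=L1,L2,L3,L4; from [0,0,0]:
+L1 (α=3/7) → [285/7, 87, 45]
+L2 (α=3/5) → [912/7, 882/5, 369/5]
+L3 (α=1/5) → [5118/35, 4463/25, 2271/25]
+L4 (α=1/4) → [7817/70, 4891/25, 12613/100]
→ [112, 196, 126]

at x=2,y=1 over L1,L2,L3,L4,L5:
+L1 (α=1/6) → [27, 81/2, 29]
+L2 (α=3/4) → [327/4, 219/8, 197]
+L3 (α=1/2) → [707/8, 939/16, 319/2]
+L4 (α=0) → [707/8, 939/16, 319/2]
+L5 (α=1/2) → [2259/16, 3755/32, 451/4]
→ [141, 117, 113]

at x=0,y=2 over L1,L2,L3,L4,L5:
L1 α=2/3: [200/3, 268/3, 110/3]
L2 α=1/4: [323/4, 371/4, 301/4]
L3 α=2/7: [3279/28, 1863/28, 1705/28]
L4 α=1/3: [2213/14, 3095/42, 2993/42]
L5 α=1/4: [9691/56, 5111/56, 5821/56]
= [173, 91, 104]

(1,0) stack=L1,L2,L3,L4,L5; from [0,0,0]:
L1 α=3/7: [285/7, 87, 45]
L2 α=3/5: [912/7, 882/5, 369/5]
L3 α=1/5: [5118/35, 4463/25, 2271/25]
L4 α=1/4: [7817/70, 4891/25, 12613/100]
L5 α=1/2: [17617/140, 4333/25, 19313/200]
→ [126, 173, 97]

query (0,1) [L1,L2,L3,L4,L5,L6] — begin 0,0,0
L1 α=1/2: [167/2, 82, 8]
L2 α=1/2: [553/4, 60, 165/2]
L3 α=3/4: [1729/16, 405/4, 369/8]
L4 α=1/2: [4897/32, 581/8, 697/16]
L5 α=1/2: [11937/64, 2397/16, 4329/32]
L6 α=7/8: [56289/512, 2509/128, 34345/256]
= [110, 20, 134]

(2,0) stack=L1,L2,L3,L4,L5,L6; from [0,0,0]:
+L1 (α=1/2) → [145/2, 45, 72]
+L2 (α=1/2) → [325/4, 107, 179/2]
+L3 (α=1) → [82, 2, 99]
+L4 (α=2/7) → [596/7, 446/7, 697/7]
+L5 (α=2/3) → [3382/21, 1026/7, 573/7]
+L6 (α=2/3) → [3592/63, 2314/21, 965/21]
= [57, 110, 46]

(1,0) stack=L1,L2,L3,L4,L5,L6; from [0,0,0]:
L1 α=3/7: [285/7, 87, 45]
L2 α=3/5: [912/7, 882/5, 369/5]
L3 α=1/5: [5118/35, 4463/25, 2271/25]
L4 α=1/4: [7817/70, 4891/25, 12613/100]
L5 α=1/2: [17617/140, 4333/25, 19313/200]
L6 α=1/2: [29237/280, 3604/25, 60313/400]
→ [104, 144, 151]

query (1,0) [L1,L2,L3,L4,L5,L7] — begin 0,0,0
+L1 (α=3/7) → [285/7, 87, 45]
+L2 (α=3/5) → [912/7, 882/5, 369/5]
+L3 (α=1/5) → [5118/35, 4463/25, 2271/25]
+L4 (α=1/4) → [7817/70, 4891/25, 12613/100]
+L5 (α=1/2) → [17617/140, 4333/25, 19313/200]
+L7 (α=1/2) → [39317/280, 3629/25, 25913/400]
→ [140, 145, 65]


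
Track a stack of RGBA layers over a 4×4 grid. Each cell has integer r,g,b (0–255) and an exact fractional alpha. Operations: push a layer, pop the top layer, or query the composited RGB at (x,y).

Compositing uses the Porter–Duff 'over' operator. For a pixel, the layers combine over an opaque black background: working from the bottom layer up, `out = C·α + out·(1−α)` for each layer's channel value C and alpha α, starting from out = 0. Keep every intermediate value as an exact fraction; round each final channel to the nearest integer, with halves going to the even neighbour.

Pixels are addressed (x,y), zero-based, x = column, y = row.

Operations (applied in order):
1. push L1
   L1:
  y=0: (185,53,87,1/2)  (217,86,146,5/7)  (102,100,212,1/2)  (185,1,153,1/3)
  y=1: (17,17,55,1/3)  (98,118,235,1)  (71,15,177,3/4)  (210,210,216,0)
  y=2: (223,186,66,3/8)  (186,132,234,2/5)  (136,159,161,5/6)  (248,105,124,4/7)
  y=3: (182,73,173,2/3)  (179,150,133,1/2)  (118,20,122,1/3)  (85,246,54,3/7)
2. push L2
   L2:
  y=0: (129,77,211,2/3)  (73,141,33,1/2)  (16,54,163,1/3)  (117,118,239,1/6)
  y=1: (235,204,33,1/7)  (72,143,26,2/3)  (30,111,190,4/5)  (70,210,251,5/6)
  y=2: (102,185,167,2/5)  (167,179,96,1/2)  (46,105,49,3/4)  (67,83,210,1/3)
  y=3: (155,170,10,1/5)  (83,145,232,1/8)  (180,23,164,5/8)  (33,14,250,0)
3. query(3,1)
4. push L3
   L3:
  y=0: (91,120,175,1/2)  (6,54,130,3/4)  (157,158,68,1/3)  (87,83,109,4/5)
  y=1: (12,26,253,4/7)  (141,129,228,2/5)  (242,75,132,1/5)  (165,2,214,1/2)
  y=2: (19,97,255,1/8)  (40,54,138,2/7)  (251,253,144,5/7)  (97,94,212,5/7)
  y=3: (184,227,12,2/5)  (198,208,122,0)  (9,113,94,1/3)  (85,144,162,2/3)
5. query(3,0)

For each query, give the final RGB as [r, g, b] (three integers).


query (3,1) [L1,L2] — begin 0,0,0
L1 α=0: [0, 0, 0]
L2 α=5/6: [175/3, 175, 1255/6]
rounded: [58, 175, 209]

query (3,0) [L1,L2,L3] — begin 0,0,0
+L1 (α=1/3) → [185/3, 1/3, 51]
+L2 (α=1/6) → [638/9, 359/18, 247/3]
+L3 (α=4/5) → [754/9, 1267/18, 311/3]
= [84, 70, 104]


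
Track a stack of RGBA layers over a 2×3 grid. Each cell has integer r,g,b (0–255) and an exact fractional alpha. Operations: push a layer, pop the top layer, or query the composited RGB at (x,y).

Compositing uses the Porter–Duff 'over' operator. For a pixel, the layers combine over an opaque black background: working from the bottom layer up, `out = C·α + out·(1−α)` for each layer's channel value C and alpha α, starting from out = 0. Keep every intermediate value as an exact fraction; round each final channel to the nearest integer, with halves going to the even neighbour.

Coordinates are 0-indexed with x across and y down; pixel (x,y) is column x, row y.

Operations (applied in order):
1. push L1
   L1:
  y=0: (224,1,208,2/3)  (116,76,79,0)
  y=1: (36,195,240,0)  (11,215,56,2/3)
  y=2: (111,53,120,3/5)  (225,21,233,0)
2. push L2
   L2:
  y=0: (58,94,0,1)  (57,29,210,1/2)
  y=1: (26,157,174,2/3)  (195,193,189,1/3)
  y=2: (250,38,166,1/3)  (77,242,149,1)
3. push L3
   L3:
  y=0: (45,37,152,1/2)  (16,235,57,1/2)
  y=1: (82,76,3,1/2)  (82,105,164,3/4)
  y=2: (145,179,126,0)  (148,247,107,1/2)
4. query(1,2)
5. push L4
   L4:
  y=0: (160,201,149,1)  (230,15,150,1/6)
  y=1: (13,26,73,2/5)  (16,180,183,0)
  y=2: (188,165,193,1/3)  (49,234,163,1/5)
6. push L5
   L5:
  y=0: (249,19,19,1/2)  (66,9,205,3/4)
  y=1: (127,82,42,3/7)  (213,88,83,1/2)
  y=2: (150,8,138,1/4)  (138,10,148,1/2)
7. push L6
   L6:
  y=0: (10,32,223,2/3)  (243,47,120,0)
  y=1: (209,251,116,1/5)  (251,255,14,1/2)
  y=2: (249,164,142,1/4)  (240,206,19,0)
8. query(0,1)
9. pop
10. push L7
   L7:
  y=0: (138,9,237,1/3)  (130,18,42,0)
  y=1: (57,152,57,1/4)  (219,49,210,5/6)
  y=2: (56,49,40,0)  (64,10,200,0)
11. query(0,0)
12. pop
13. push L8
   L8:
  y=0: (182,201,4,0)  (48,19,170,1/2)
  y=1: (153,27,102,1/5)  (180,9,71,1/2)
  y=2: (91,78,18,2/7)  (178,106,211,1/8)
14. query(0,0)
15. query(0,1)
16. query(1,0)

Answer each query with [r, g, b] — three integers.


query (1,2) [L1,L2,L3] — begin 0,0,0
after L1 α=0: [0, 0, 0]
after L2 α=1: [77, 242, 149]
after L3 α=1/2: [225/2, 489/2, 128]
→ [112, 244, 128]

query (0,1) [L1,L2,L3,L4,L5,L6] — begin 0,0,0
L1 α=0: [0, 0, 0]
L2 α=2/3: [52/3, 314/3, 116]
L3 α=1/2: [149/3, 271/3, 119/2]
L4 α=2/5: [35, 323/5, 649/10]
L5 α=3/7: [521/7, 2522/35, 1928/35]
L6 α=1/5: [3547/35, 18873/175, 11772/175]
= [101, 108, 67]

query (0,0) [L1,L2,L3,L4,L5,L7] — begin 0,0,0
L1 α=2/3: [448/3, 2/3, 416/3]
L2 α=1: [58, 94, 0]
L3 α=1/2: [103/2, 131/2, 76]
L4 α=1: [160, 201, 149]
L5 α=1/2: [409/2, 110, 84]
L7 α=1/3: [547/3, 229/3, 135]
= [182, 76, 135]

(0,0) stack=L1,L2,L3,L4,L5,L8; from [0,0,0]:
+L1 (α=2/3) → [448/3, 2/3, 416/3]
+L2 (α=1) → [58, 94, 0]
+L3 (α=1/2) → [103/2, 131/2, 76]
+L4 (α=1) → [160, 201, 149]
+L5 (α=1/2) → [409/2, 110, 84]
+L8 (α=0) → [409/2, 110, 84]
rounded: [204, 110, 84]

query (0,1) [L1,L2,L3,L4,L5,L8] — begin 0,0,0
after L1 α=0: [0, 0, 0]
after L2 α=2/3: [52/3, 314/3, 116]
after L3 α=1/2: [149/3, 271/3, 119/2]
after L4 α=2/5: [35, 323/5, 649/10]
after L5 α=3/7: [521/7, 2522/35, 1928/35]
after L8 α=1/5: [631/7, 11033/175, 11282/175]
→ [90, 63, 64]

query (1,0) [L1,L2,L3,L4,L5,L8] — begin 0,0,0
+L1 (α=0) → [0, 0, 0]
+L2 (α=1/2) → [57/2, 29/2, 105]
+L3 (α=1/2) → [89/4, 499/4, 81]
+L4 (α=1/6) → [455/8, 2555/24, 185/2]
+L5 (α=3/4) → [2039/32, 3203/96, 1415/8]
+L8 (α=1/2) → [3575/64, 5027/192, 2775/16]
= [56, 26, 173]


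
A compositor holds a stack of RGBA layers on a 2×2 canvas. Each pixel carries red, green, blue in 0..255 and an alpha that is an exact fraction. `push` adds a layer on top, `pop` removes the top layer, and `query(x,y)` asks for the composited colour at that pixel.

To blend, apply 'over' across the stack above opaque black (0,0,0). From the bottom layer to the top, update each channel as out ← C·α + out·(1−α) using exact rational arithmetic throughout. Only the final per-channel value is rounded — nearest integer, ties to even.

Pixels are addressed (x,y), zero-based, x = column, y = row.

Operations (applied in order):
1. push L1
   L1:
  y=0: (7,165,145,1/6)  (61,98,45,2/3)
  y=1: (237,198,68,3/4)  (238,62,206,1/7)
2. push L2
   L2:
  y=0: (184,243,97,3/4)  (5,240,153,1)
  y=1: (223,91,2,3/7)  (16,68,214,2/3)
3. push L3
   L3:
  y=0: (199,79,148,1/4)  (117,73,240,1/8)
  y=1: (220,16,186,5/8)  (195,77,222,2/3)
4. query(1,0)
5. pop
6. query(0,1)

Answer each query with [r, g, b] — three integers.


at x=1,y=0 over L1,L2,L3:
L1 α=2/3: [122/3, 196/3, 30]
L2 α=1: [5, 240, 153]
L3 α=1/8: [19, 1753/8, 1311/8]
→ [19, 219, 164]

query (0,1) [L1,L2] — begin 0,0,0
after L1 α=3/4: [711/4, 297/2, 51]
after L2 α=3/7: [1380/7, 867/7, 30]
→ [197, 124, 30]


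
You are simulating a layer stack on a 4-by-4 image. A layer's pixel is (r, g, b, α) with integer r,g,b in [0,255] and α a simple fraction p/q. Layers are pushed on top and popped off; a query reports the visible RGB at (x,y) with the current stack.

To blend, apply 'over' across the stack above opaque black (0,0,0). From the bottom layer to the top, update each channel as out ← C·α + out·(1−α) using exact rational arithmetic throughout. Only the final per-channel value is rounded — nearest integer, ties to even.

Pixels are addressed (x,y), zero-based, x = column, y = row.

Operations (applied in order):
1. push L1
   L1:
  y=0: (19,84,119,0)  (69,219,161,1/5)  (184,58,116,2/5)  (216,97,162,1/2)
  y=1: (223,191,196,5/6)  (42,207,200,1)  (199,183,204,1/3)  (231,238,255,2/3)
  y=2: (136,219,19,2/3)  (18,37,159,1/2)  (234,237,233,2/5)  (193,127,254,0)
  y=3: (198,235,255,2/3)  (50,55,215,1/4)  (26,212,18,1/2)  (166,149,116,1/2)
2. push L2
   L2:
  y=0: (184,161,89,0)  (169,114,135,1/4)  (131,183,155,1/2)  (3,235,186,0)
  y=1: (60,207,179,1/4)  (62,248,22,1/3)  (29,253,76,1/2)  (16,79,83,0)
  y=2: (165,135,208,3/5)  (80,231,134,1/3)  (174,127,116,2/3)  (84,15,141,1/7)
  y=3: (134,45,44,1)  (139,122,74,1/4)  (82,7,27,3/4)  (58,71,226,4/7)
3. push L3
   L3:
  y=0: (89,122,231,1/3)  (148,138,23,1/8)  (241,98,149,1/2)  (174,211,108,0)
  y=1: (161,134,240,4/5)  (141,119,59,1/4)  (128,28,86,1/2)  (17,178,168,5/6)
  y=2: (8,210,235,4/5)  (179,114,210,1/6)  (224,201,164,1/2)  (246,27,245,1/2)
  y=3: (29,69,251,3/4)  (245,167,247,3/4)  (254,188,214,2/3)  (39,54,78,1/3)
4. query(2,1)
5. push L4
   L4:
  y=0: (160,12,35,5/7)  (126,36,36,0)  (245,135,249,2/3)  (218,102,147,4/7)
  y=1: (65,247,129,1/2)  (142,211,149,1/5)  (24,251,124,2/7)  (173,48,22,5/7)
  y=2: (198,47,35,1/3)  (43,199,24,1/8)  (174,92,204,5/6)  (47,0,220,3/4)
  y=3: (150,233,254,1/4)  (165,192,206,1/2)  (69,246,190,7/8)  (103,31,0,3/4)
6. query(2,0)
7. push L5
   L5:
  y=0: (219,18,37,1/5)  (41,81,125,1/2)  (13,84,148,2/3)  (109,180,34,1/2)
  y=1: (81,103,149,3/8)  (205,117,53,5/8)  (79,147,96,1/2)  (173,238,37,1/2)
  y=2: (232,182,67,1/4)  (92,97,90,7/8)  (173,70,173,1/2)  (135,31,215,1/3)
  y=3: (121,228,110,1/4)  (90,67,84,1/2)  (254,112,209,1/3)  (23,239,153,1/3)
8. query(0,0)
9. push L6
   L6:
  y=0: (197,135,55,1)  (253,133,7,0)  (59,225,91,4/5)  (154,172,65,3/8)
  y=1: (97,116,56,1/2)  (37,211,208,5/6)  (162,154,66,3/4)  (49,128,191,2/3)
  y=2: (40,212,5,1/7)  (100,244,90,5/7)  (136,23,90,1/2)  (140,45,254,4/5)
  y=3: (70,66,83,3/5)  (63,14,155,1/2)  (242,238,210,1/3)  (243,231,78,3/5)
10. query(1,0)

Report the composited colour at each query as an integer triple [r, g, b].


at x=2,y=1 over L1,L2,L3:
+L1 (α=1/3) → [199/3, 61, 68]
+L2 (α=1/2) → [143/3, 157, 72]
+L3 (α=1/2) → [527/6, 185/2, 79]
= [88, 92, 79]

at x=2,y=0 over L1,L2,L3,L4:
L1 α=2/5: [368/5, 116/5, 232/5]
L2 α=1/2: [1023/10, 1031/10, 1007/10]
L3 α=1/2: [3433/20, 2011/20, 2497/20]
L4 α=2/3: [4411/20, 7411/60, 12457/60]
= [221, 124, 208]

query (0,0) [L1,L2,L3,L4,L5] — begin 0,0,0
after L1 α=0: [0, 0, 0]
after L2 α=0: [0, 0, 0]
after L3 α=1/3: [89/3, 122/3, 77]
after L4 α=5/7: [2578/21, 424/21, 47]
after L5 α=1/5: [14911/105, 2074/105, 45]
→ [142, 20, 45]

query (1,0) [L1,L2,L3,L4,L5,L6] — begin 0,0,0
after L1 α=1/5: [69/5, 219/5, 161/5]
after L2 α=1/4: [263/5, 1227/20, 579/10]
after L3 α=1/8: [2581/40, 11349/160, 4283/80]
after L4 α=0: [2581/40, 11349/160, 4283/80]
after L5 α=1/2: [4221/80, 24309/320, 14283/160]
after L6 α=0: [4221/80, 24309/320, 14283/160]
→ [53, 76, 89]


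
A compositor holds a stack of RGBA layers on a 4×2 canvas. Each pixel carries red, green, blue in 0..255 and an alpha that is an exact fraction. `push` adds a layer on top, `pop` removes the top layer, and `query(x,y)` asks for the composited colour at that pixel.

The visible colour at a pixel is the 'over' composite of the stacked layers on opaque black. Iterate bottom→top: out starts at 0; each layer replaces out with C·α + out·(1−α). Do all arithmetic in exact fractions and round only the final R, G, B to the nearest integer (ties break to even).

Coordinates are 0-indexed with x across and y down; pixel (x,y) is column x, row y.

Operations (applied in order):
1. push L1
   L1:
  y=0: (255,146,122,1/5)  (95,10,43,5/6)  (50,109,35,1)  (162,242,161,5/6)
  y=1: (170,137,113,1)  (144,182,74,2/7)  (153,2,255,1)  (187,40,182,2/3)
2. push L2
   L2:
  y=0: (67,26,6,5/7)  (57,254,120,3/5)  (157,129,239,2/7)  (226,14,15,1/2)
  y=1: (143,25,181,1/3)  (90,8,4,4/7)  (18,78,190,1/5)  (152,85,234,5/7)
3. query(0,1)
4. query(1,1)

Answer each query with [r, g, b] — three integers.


at x=0,y=1 over L1,L2:
+L1 (α=1) → [170, 137, 113]
+L2 (α=1/3) → [161, 299/3, 407/3]
rounded: [161, 100, 136]

at x=1,y=1 over L1,L2:
after L1 α=2/7: [288/7, 52, 148/7]
after L2 α=4/7: [3384/49, 188/7, 556/49]
= [69, 27, 11]


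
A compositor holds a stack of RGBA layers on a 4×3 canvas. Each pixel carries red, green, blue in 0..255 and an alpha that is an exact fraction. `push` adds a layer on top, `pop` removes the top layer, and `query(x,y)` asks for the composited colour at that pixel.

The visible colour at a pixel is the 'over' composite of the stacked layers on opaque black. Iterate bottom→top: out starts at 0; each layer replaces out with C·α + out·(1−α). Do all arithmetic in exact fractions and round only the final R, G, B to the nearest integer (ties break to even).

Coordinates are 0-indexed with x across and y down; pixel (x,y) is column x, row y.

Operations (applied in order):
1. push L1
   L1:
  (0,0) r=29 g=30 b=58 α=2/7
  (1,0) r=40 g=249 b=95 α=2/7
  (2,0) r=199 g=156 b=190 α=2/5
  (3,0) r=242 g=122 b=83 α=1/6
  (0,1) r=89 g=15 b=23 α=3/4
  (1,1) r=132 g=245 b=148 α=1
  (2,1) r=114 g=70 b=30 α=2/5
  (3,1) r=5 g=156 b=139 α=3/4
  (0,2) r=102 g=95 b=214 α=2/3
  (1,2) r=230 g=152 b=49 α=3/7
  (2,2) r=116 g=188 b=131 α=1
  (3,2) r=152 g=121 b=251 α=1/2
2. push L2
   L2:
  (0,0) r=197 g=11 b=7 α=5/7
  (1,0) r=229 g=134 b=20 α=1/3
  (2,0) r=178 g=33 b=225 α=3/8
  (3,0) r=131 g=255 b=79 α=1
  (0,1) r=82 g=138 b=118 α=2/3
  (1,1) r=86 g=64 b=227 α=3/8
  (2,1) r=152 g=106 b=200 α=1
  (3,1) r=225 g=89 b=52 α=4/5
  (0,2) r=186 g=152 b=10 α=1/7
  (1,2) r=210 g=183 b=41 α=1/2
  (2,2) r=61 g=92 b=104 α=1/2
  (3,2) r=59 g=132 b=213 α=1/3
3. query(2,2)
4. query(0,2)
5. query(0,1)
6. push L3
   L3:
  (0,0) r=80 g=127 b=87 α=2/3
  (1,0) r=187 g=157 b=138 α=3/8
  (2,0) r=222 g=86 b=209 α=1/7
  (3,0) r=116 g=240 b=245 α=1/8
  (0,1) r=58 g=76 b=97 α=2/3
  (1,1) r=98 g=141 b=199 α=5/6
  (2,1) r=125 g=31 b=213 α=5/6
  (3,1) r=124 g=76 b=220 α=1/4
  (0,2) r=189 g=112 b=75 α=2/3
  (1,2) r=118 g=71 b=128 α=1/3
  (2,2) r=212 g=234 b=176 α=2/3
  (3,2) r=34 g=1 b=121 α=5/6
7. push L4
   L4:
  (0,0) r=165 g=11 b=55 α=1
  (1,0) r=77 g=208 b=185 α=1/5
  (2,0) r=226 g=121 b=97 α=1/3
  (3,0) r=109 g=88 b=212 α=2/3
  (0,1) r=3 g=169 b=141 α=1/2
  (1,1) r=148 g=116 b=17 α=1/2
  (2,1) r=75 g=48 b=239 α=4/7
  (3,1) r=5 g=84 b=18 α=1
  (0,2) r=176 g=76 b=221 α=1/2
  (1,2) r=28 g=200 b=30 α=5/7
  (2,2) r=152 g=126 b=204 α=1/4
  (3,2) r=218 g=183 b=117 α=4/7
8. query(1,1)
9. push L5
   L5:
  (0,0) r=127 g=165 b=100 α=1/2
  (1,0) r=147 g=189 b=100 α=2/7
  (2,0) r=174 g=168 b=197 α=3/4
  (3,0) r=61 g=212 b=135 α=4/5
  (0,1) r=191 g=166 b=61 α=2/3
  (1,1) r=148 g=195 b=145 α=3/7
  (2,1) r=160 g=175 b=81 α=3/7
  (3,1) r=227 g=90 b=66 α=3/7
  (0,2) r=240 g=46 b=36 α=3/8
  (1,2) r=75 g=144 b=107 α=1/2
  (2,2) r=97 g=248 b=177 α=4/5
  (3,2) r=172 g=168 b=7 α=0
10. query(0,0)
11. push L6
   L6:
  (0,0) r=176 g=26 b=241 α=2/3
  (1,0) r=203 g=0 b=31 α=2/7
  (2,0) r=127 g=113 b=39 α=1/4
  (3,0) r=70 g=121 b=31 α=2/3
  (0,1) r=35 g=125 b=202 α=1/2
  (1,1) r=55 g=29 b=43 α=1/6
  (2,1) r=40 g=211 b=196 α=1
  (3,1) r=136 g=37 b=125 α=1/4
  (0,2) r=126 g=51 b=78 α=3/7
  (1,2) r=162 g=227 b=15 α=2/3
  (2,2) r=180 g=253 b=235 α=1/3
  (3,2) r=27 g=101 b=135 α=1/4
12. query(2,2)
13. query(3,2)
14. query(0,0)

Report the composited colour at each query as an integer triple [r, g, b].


at x=2,y=2 over L1,L2:
L1 α=1: [116, 188, 131]
L2 α=1/2: [177/2, 140, 235/2]
rounded: [88, 140, 118]

query (0,2) [L1,L2] — begin 0,0,0
after L1 α=2/3: [68, 190/3, 428/3]
after L2 α=1/7: [594/7, 76, 866/7]
→ [85, 76, 124]

(0,1) stack=L1,L2; from [0,0,0]:
after L1 α=3/4: [267/4, 45/4, 69/4]
after L2 α=2/3: [923/12, 383/4, 1013/12]
= [77, 96, 84]

(1,1) stack=L1,L2,L3,L4; from [0,0,0]:
L1 α=1: [132, 245, 148]
L2 α=3/8: [459/4, 1417/8, 1421/8]
L3 α=5/6: [2419/24, 7057/48, 3127/16]
L4 α=1/2: [5971/48, 12625/96, 3399/32]
rounded: [124, 132, 106]

at x=0,y=0 over L1,L2,L3,L4,L5:
L1 α=2/7: [58/7, 60/7, 116/7]
L2 α=5/7: [7011/49, 505/49, 477/49]
L3 α=2/3: [14851/147, 4317/49, 3001/49]
L4 α=1: [165, 11, 55]
L5 α=1/2: [146, 88, 155/2]
→ [146, 88, 78]

at x=2,y=2 over L1,L2,L3,L4,L5,L6:
+L1 (α=1) → [116, 188, 131]
+L2 (α=1/2) → [177/2, 140, 235/2]
+L3 (α=2/3) → [1025/6, 608/3, 313/2]
+L4 (α=1/4) → [1329/8, 367/2, 1347/8]
+L5 (α=4/5) → [4433/40, 2351/10, 7011/40]
+L6 (α=1/3) → [8033/60, 3616/15, 11711/60]
rounded: [134, 241, 195]

at x=3,y=2 over L1,L2,L3,L4,L5,L6:
L1 α=1/2: [76, 121/2, 251/2]
L2 α=1/3: [211/3, 253/3, 464/3]
L3 α=5/6: [721/18, 134/9, 2279/18]
L4 α=4/7: [5953/42, 2330/21, 5087/42]
L5 α=0: [5953/42, 2330/21, 5087/42]
L6 α=1/4: [6331/56, 3037/28, 6977/56]
= [113, 108, 125]

query (0,0) [L1,L2,L3,L4,L5,L6] — begin 0,0,0
after L1 α=2/7: [58/7, 60/7, 116/7]
after L2 α=5/7: [7011/49, 505/49, 477/49]
after L3 α=2/3: [14851/147, 4317/49, 3001/49]
after L4 α=1: [165, 11, 55]
after L5 α=1/2: [146, 88, 155/2]
after L6 α=2/3: [166, 140/3, 373/2]
= [166, 47, 186]


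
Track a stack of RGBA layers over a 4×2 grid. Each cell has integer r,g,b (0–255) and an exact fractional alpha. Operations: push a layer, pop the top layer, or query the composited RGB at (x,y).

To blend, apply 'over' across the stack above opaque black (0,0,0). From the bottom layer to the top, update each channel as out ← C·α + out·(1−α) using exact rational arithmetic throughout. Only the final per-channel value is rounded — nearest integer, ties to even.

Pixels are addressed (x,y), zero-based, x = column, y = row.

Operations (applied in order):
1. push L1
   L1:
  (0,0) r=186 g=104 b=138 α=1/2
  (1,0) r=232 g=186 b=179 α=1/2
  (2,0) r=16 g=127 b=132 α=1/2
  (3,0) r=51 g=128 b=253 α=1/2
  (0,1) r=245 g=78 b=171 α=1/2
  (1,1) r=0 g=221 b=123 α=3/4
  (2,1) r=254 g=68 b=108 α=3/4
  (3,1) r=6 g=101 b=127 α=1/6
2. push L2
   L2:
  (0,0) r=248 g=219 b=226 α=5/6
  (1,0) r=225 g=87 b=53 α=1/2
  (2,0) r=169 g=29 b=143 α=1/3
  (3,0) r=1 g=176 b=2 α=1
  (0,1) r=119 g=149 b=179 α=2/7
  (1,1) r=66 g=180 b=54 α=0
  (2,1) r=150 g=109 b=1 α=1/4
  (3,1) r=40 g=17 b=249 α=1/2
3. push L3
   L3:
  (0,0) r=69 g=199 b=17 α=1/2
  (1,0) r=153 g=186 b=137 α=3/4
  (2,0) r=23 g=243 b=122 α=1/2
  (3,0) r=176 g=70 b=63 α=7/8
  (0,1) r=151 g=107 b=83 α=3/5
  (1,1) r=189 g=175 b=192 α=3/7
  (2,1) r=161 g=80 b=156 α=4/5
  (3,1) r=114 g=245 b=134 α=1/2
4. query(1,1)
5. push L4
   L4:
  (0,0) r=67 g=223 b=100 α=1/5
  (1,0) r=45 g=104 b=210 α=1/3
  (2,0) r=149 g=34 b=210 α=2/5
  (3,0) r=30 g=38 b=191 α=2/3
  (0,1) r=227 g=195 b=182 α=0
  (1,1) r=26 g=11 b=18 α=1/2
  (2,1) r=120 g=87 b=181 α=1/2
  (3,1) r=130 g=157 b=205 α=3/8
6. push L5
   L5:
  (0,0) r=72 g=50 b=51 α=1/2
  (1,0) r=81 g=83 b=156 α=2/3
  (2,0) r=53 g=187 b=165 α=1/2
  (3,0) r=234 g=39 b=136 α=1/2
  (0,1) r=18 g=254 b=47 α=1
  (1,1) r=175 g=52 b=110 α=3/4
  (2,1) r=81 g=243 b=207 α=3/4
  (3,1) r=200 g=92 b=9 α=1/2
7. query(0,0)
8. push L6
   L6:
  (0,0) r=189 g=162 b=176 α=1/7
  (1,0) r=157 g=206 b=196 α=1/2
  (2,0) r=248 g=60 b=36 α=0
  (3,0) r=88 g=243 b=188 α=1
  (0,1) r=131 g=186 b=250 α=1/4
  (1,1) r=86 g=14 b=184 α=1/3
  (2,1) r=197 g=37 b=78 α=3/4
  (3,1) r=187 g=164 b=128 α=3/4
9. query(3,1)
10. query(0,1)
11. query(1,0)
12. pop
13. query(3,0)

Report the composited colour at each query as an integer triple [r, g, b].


query (1,1) [L1,L2,L3] — begin 0,0,0
L1 α=3/4: [0, 663/4, 369/4]
L2 α=0: [0, 663/4, 369/4]
L3 α=3/7: [81, 1188/7, 135]
→ [81, 170, 135]

at x=0,y=0 over L1,L2,L3,L4,L5:
+L1 (α=1/2) → [93, 52, 69]
+L2 (α=5/6) → [1333/6, 1147/6, 1199/6]
+L3 (α=1/2) → [1747/12, 2341/12, 1301/12]
+L4 (α=1/5) → [1948/15, 602/3, 1601/15]
+L5 (α=1/2) → [1514/15, 376/3, 1183/15]
= [101, 125, 79]

(3,1) stack=L1,L2,L3,L4,L5,L6; from [0,0,0]:
L1 α=1/6: [1, 101/6, 127/6]
L2 α=1/2: [41/2, 203/12, 1621/12]
L3 α=1/2: [269/4, 3143/24, 3229/24]
L4 α=3/8: [2905/32, 27019/192, 30905/192]
L5 α=1/2: [9305/64, 44683/384, 32633/384]
L6 α=3/4: [45209/256, 233611/1536, 180089/1536]
rounded: [177, 152, 117]

at x=0,y=1 over L1,L2,L3,L4,L5,L6:
+L1 (α=1/2) → [245/2, 39, 171/2]
+L2 (α=2/7) → [243/2, 493/7, 1571/14]
+L3 (α=3/5) → [696/5, 3233/35, 3314/35]
+L4 (α=0) → [696/5, 3233/35, 3314/35]
+L5 (α=1) → [18, 254, 47]
+L6 (α=1/4) → [185/4, 237, 391/4]
= [46, 237, 98]

query (1,0) [L1,L2,L3,L4,L5,L6] — begin 0,0,0
after L1 α=1/2: [116, 93, 179/2]
after L2 α=1/2: [341/2, 90, 285/4]
after L3 α=3/4: [1259/8, 162, 1929/16]
after L4 α=1/3: [1439/12, 428/3, 1203/8]
after L5 α=2/3: [3383/36, 926/9, 1233/8]
after L6 α=1/2: [9035/72, 1390/9, 2801/16]
→ [125, 154, 175]

(3,0) stack=L1,L2,L3,L4,L5; from [0,0,0]:
after L1 α=1/2: [51/2, 64, 253/2]
after L2 α=1: [1, 176, 2]
after L3 α=7/8: [1233/8, 333/4, 443/8]
after L4 α=2/3: [571/8, 637/12, 3499/24]
after L5 α=1/2: [2443/16, 1105/24, 6763/48]
= [153, 46, 141]


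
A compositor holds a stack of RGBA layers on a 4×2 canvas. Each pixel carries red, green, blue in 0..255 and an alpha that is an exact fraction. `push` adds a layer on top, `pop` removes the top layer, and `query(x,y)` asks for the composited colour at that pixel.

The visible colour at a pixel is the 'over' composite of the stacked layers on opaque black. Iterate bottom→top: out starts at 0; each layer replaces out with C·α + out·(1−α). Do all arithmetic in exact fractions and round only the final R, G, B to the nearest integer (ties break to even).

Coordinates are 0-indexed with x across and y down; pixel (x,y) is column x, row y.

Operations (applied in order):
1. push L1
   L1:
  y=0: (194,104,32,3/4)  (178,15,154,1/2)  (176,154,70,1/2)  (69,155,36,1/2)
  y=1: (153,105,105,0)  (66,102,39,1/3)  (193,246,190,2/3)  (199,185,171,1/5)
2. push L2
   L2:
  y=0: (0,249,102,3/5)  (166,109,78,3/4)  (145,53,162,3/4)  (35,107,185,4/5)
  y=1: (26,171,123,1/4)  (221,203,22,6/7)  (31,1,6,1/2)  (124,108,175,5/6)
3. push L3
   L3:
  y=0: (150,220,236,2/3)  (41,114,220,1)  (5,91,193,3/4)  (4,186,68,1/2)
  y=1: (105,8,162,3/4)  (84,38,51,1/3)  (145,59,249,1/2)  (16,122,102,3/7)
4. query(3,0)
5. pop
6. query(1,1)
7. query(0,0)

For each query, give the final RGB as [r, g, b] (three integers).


query (3,0) [L1,L2,L3] — begin 0,0,0
L1 α=1/2: [69/2, 155/2, 18]
L2 α=4/5: [349/10, 1011/10, 758/5]
L3 α=1/2: [389/20, 2871/20, 549/5]
= [19, 144, 110]

at x=1,y=1 over L1,L2:
+L1 (α=1/3) → [22, 34, 13]
+L2 (α=6/7) → [1348/7, 1252/7, 145/7]
= [193, 179, 21]

at x=0,y=0 over L1,L2:
after L1 α=3/4: [291/2, 78, 24]
after L2 α=3/5: [291/5, 903/5, 354/5]
= [58, 181, 71]


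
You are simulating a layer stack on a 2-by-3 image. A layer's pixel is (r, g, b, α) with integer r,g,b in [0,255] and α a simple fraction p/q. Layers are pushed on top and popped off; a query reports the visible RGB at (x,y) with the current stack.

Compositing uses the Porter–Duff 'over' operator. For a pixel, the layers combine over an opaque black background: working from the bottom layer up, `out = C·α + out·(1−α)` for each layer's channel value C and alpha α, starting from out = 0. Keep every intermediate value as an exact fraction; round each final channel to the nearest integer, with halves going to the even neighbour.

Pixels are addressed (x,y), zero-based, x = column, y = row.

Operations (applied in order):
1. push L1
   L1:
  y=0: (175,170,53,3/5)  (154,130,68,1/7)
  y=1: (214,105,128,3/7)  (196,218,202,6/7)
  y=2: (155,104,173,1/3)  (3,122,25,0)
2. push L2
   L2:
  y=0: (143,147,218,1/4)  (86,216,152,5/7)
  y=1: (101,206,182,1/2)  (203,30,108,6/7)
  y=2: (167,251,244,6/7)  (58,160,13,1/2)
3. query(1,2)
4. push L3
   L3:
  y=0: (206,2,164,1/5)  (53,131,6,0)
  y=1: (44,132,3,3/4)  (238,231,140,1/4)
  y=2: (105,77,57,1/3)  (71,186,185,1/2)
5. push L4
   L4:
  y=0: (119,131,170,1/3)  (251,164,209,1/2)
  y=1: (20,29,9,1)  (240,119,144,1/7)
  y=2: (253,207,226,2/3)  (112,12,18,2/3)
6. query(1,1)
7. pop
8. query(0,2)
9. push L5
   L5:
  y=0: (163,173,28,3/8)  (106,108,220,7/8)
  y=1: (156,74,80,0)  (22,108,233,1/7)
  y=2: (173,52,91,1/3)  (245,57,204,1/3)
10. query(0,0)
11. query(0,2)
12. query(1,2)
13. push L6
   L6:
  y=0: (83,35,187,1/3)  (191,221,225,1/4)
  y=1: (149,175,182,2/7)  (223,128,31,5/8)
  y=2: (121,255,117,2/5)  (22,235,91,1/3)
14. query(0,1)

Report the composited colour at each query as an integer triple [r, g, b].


query (1,2) [L1,L2] — begin 0,0,0
L1 α=0: [0, 0, 0]
L2 α=1/2: [29, 80, 13/2]
→ [29, 80, 6]

query (1,1) [L1,L2,L3,L4] — begin 0,0,0
L1 α=6/7: [168, 1308/7, 1212/7]
L2 α=6/7: [198, 2568/49, 5748/49]
L3 α=1/4: [208, 19023/196, 6026/49]
L4 α=1/7: [1488/7, 68731/686, 43212/343]
= [213, 100, 126]

(0,2) stack=L1,L2,L3; from [0,0,0]:
+L1 (α=1/3) → [155/3, 104/3, 173/3]
+L2 (α=6/7) → [3161/21, 4622/21, 4565/21]
+L3 (α=1/3) → [8527/63, 10861/63, 10327/63]
= [135, 172, 164]

(0,0) stack=L1,L2,L3,L5; from [0,0,0]:
after L1 α=3/5: [105, 102, 159/5]
after L2 α=1/4: [229/2, 453/4, 1567/20]
after L3 α=1/5: [664/5, 91, 2387/25]
after L5 α=3/8: [1153/8, 487/4, 2807/40]
→ [144, 122, 70]

query (0,2) [L1,L2,L3,L5] — begin 0,0,0
L1 α=1/3: [155/3, 104/3, 173/3]
L2 α=6/7: [3161/21, 4622/21, 4565/21]
L3 α=1/3: [8527/63, 10861/63, 10327/63]
L5 α=1/3: [27953/189, 24998/189, 26387/189]
rounded: [148, 132, 140]

at x=1,y=2 over L1,L2,L3,L5:
+L1 (α=0) → [0, 0, 0]
+L2 (α=1/2) → [29, 80, 13/2]
+L3 (α=1/2) → [50, 133, 383/4]
+L5 (α=1/3) → [115, 323/3, 791/6]
→ [115, 108, 132]

(0,1) stack=L1,L2,L3,L5,L6; from [0,0,0]:
L1 α=3/7: [642/7, 45, 384/7]
L2 α=1/2: [1349/14, 251/2, 829/7]
L3 α=3/4: [3197/56, 1043/8, 223/7]
L5 α=0: [3197/56, 1043/8, 223/7]
L6 α=2/7: [32673/392, 1145/8, 3663/49]
rounded: [83, 143, 75]


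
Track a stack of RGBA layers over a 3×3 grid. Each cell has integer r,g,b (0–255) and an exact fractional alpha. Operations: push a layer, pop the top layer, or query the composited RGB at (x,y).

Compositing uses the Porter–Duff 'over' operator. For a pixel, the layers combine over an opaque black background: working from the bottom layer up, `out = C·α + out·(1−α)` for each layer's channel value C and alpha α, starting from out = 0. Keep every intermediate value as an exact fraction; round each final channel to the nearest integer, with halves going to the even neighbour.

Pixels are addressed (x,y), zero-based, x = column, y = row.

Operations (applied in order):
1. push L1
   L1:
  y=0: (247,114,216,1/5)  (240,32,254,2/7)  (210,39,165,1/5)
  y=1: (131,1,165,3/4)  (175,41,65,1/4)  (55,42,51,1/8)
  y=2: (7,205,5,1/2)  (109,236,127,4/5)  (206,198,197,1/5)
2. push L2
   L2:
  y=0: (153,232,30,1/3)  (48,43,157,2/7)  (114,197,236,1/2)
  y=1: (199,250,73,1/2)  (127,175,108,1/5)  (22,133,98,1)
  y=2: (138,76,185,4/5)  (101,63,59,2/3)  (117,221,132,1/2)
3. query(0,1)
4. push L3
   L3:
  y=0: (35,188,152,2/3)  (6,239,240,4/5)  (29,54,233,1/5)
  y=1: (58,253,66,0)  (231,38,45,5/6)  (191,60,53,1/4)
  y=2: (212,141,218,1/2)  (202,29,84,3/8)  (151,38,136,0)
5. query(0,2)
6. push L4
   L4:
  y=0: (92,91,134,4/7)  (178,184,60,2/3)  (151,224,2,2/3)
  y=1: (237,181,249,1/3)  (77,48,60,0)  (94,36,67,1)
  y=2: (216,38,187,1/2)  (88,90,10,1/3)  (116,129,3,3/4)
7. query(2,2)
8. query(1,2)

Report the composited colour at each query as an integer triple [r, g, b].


at x=0,y=1 over L1,L2:
+L1 (α=3/4) → [393/4, 3/4, 495/4]
+L2 (α=1/2) → [1189/8, 1003/8, 787/8]
→ [149, 125, 98]

query (0,2) [L1,L2,L3] — begin 0,0,0
after L1 α=1/2: [7/2, 205/2, 5/2]
after L2 α=4/5: [1111/10, 813/10, 297/2]
after L3 α=1/2: [3231/20, 2223/20, 733/4]
= [162, 111, 183]

query (2,2) [L1,L2,L3,L4] — begin 0,0,0
+L1 (α=1/5) → [206/5, 198/5, 197/5]
+L2 (α=1/2) → [791/10, 1303/10, 857/10]
+L3 (α=0) → [791/10, 1303/10, 857/10]
+L4 (α=3/4) → [4271/40, 5173/40, 947/40]
= [107, 129, 24]

(1,2) stack=L1,L2,L3,L4; from [0,0,0]:
after L1 α=4/5: [436/5, 944/5, 508/5]
after L2 α=2/3: [482/5, 1574/15, 366/5]
after L3 α=3/8: [136, 1835/24, 309/4]
after L4 α=1/3: [120, 2915/36, 329/6]
rounded: [120, 81, 55]


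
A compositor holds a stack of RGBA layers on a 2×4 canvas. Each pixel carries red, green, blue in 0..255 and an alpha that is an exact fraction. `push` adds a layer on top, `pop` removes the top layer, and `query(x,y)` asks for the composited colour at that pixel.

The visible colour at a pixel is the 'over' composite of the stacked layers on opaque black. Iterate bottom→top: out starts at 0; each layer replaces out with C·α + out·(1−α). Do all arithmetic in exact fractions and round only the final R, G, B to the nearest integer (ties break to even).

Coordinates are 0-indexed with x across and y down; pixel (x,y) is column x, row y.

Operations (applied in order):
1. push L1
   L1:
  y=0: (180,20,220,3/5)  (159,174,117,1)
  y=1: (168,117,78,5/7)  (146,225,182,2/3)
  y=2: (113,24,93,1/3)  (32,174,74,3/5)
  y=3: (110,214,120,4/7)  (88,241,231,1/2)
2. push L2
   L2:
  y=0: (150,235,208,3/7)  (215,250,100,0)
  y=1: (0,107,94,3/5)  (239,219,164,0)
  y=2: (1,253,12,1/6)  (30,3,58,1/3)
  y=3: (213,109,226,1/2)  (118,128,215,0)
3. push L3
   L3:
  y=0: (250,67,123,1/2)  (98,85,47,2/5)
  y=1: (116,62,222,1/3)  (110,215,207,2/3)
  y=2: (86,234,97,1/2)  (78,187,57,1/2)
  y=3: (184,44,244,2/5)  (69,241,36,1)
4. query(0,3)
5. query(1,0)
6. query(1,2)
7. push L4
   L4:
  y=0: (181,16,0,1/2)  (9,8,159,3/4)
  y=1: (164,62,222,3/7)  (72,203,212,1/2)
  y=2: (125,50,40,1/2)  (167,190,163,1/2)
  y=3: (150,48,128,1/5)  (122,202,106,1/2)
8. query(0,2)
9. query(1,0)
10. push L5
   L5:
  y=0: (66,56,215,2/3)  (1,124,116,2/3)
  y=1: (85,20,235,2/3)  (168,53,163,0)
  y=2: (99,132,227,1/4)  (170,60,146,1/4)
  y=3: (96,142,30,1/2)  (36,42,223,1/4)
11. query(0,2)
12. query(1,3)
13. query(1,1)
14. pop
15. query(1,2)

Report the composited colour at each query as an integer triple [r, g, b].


query (0,3) [L1,L2,L3] — begin 0,0,0
after L1 α=4/7: [440/7, 856/7, 480/7]
after L2 α=1/2: [1931/14, 1619/14, 1031/7]
after L3 α=2/5: [2189/14, 6089/70, 6509/35]
= [156, 87, 186]

(1,0) stack=L1,L2,L3; from [0,0,0]:
after L1 α=1: [159, 174, 117]
after L2 α=0: [159, 174, 117]
after L3 α=2/5: [673/5, 692/5, 89]
= [135, 138, 89]

(1,2) stack=L1,L2,L3; from [0,0,0]:
+L1 (α=3/5) → [96/5, 522/5, 222/5]
+L2 (α=1/3) → [114/5, 353/5, 734/15]
+L3 (α=1/2) → [252/5, 644/5, 1589/30]
= [50, 129, 53]

query (0,2) [L1,L2,L3,L4] — begin 0,0,0
+L1 (α=1/3) → [113/3, 8, 31]
+L2 (α=1/6) → [284/9, 293/6, 167/6]
+L3 (α=1/2) → [529/9, 1697/12, 749/12]
+L4 (α=1/2) → [827/9, 2297/24, 1229/24]
→ [92, 96, 51]

at x=1,y=0 over L1,L2,L3,L4:
L1 α=1: [159, 174, 117]
L2 α=0: [159, 174, 117]
L3 α=2/5: [673/5, 692/5, 89]
L4 α=3/4: [202/5, 203/5, 283/2]
= [40, 41, 142]

(0,2) stack=L1,L2,L3,L4,L5; from [0,0,0]:
L1 α=1/3: [113/3, 8, 31]
L2 α=1/6: [284/9, 293/6, 167/6]
L3 α=1/2: [529/9, 1697/12, 749/12]
L4 α=1/2: [827/9, 2297/24, 1229/24]
L5 α=1/4: [281/3, 3353/32, 3045/32]
→ [94, 105, 95]

at x=1,y=3 over L1,L2,L3,L4,L5:
+L1 (α=1/2) → [44, 241/2, 231/2]
+L2 (α=0) → [44, 241/2, 231/2]
+L3 (α=1) → [69, 241, 36]
+L4 (α=1/2) → [191/2, 443/2, 71]
+L5 (α=1/4) → [645/8, 1413/8, 109]
rounded: [81, 177, 109]

query (1,1) [L1,L2,L3,L4,L5] — begin 0,0,0
+L1 (α=2/3) → [292/3, 150, 364/3]
+L2 (α=0) → [292/3, 150, 364/3]
+L3 (α=2/3) → [952/9, 580/3, 1606/9]
+L4 (α=1/2) → [800/9, 1189/6, 1757/9]
+L5 (α=0) → [800/9, 1189/6, 1757/9]
→ [89, 198, 195]

(1,2) stack=L1,L2,L3,L4; from [0,0,0]:
L1 α=3/5: [96/5, 522/5, 222/5]
L2 α=1/3: [114/5, 353/5, 734/15]
L3 α=1/2: [252/5, 644/5, 1589/30]
L4 α=1/2: [1087/10, 797/5, 6479/60]
= [109, 159, 108]
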